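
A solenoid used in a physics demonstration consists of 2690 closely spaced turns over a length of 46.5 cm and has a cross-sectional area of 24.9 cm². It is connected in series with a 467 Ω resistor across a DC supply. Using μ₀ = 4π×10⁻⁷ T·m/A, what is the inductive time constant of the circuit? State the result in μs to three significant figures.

A = 24.9 cm² = 2.490×10^-3 m².
L = μ₀N²A/ℓ = (4π×10⁻⁷)(2690)²(2.490×10^-3)/(0.465) = 4.869×10^-2 H.
τ = L/R = (4.869×10^-2)/(467) = 1.043×10^-4 s.

τ ≈ 104 μs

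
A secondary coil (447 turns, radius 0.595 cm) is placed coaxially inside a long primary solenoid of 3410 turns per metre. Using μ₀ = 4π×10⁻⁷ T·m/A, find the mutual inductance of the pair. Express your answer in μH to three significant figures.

M ≈ 213 μH

The outer solenoid produces a uniform field B₁ = μ₀n₁I₁ across the inner coil,
so the flux linkage is N₂Φ = N₂B₁A₂ = μ₀n₁N₂A₂·I₁, giving M = μ₀n₁N₂A₂.
A₂ = πr² = π(5.950×10^-3 m)² = 1.112×10^-4 m².
M = (4π×10⁻⁷)(3410)(447)(1.112×10^-4) = 2.130×10^-4 H.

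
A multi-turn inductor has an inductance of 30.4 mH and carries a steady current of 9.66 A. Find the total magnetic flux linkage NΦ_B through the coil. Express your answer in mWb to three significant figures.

From L = NΦ_B/I, the flux linkage is NΦ_B = LI.
NΦ_B = (3.040×10^-2 H)(9.66 A) = 0.2937 Wb.

NΦ_B ≈ 294 mWb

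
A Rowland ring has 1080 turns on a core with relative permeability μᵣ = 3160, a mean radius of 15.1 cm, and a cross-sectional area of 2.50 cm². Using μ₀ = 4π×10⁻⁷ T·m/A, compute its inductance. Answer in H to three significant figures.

For a thin toroid, L = μ₀μᵣN²A/(2πR).
L = (4π×10⁻⁷)(3160)(1080)²(2.500×10^-4) / (2π×0.151 m) = 1.22 H.

L ≈ 1.22 H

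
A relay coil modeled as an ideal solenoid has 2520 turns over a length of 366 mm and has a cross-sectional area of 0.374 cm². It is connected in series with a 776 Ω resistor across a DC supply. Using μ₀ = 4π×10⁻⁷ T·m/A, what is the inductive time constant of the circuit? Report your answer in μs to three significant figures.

A = 0.374 cm² = 3.740×10^-5 m².
L = μ₀N²A/ℓ = (4π×10⁻⁷)(2520)²(3.740×10^-5)/(0.366) = 8.1546×10^-4 H.
τ = L/R = (8.1546×10^-4)/(776) = 1.051×10^-6 s.

τ ≈ 1.05 μs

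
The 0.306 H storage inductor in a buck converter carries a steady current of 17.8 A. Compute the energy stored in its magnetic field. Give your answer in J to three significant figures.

U ≈ 48.5 J

Stored magnetic energy: U = ½LI².
U = ½(0.306 H)(17.8 A)² = 48.48 J.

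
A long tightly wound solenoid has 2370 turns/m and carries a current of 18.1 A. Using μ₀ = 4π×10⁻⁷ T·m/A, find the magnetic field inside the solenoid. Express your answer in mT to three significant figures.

B ≈ 53.9 mT

Inside a long solenoid, B = μ₀nI.
B = (4π×10⁻⁷)(2.370×10^3 m⁻¹)(18.1 A) = 5.391×10^-2 T.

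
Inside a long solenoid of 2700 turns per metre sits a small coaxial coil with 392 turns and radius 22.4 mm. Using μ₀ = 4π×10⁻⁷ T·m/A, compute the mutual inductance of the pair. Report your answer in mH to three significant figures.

M ≈ 2.10 mH

The outer solenoid produces a uniform field B₁ = μ₀n₁I₁ across the inner coil,
so the flux linkage is N₂Φ = N₂B₁A₂ = μ₀n₁N₂A₂·I₁, giving M = μ₀n₁N₂A₂.
A₂ = πr² = π(2.240×10^-2 m)² = 1.576×10^-3 m².
M = (4π×10⁻⁷)(2700)(392)(1.576×10^-3) = 2.097×10^-3 H.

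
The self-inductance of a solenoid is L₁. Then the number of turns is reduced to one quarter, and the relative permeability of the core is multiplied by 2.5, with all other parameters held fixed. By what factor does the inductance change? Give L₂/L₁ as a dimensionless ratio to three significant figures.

L₂/L₁ = 0.156

For a solenoid, L ∝ μᵣN²A/ℓ.
L₂/L₁ = (0.25)^2 × (2.5) = 0.156.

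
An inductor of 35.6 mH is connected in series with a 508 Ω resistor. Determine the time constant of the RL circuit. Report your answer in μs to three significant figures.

τ ≈ 70.1 μs

τ = L/R = (3.560×10^-2 H)/(508 Ω) = 7.008×10^-5 s.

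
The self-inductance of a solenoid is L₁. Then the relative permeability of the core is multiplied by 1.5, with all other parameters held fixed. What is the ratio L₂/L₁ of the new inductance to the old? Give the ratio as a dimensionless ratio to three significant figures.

For a solenoid, L ∝ μᵣN²A/ℓ.
L₂/L₁ = (1.5) = 1.50.

L₂/L₁ = 1.50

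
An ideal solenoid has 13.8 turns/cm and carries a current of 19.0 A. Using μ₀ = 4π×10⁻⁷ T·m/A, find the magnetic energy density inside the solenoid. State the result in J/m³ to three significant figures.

B = μ₀nI = (4π×10⁻⁷)(1.380×10^3)(19.0) = 3.2949×10^-2 T.
u = B²/(2μ₀) = (3.2949×10^-2)²/(2×4π×10⁻⁷) = 432 J/m³.

u ≈ 432 J/m³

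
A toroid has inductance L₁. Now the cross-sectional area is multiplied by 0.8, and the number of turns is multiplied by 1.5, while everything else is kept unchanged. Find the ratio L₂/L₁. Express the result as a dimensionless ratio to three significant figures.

L₂/L₁ = 1.80

For a toroid, L ∝ μᵣN²A/R.
L₂/L₁ = (0.8) × (1.5)^2 = 1.80.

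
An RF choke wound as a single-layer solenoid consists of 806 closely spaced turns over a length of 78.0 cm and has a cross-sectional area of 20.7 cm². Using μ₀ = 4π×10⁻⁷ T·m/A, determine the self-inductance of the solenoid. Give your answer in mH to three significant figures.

A = 20.7 cm² = 2.070×10^-3 m².
For a long solenoid, L = μ₀N²A/ℓ.
L = (4π×10⁻⁷)(806)²(2.070×10^-3)/(0.78 m) = 2.166×10^-3 H.

L ≈ 2.17 mH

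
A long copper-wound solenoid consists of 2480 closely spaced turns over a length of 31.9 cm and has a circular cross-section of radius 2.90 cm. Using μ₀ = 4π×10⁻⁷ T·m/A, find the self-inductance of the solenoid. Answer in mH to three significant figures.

A = πr² = π(2.900×10^-2 m)² = 2.642×10^-3 m².
For a long solenoid, L = μ₀N²A/ℓ.
L = (4π×10⁻⁷)(2480)²(2.642×10^-3)/(0.319 m) = 6.401×10^-2 H.

L ≈ 64.0 mH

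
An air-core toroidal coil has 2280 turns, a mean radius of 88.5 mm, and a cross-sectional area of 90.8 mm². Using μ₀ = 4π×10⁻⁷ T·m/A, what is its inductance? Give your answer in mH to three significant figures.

For a thin toroid, L = μ₀N²A/(2πR).
L = (4π×10⁻⁷)(2280)²(9.080×10^-5) / (2π×8.850×10^-2 m) = 1.067×10^-3 H.

L ≈ 1.07 mH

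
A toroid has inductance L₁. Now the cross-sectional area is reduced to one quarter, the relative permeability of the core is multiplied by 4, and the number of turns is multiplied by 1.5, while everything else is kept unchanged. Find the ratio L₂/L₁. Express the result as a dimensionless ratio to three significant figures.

For a toroid, L ∝ μᵣN²A/R.
L₂/L₁ = (0.25) × (4) × (1.5)^2 = 2.25.

L₂/L₁ = 2.25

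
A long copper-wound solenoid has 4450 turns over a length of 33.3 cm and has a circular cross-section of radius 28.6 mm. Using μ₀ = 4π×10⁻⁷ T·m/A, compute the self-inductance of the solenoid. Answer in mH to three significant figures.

A = πr² = π(2.860×10^-2 m)² = 2.570×10^-3 m².
For a long solenoid, L = μ₀N²A/ℓ.
L = (4π×10⁻⁷)(4450)²(2.570×10^-3)/(0.333 m) = 0.192 H.

L ≈ 192 mH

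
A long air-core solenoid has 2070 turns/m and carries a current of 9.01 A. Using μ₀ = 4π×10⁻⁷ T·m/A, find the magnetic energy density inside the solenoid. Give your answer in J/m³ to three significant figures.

u ≈ 219 J/m³

B = μ₀nI = (4π×10⁻⁷)(2.070×10^3)(9.01) = 2.344×10^-2 T.
u = B²/(2μ₀) = (2.344×10^-2)²/(2×4π×10⁻⁷) = 218.6 J/m³.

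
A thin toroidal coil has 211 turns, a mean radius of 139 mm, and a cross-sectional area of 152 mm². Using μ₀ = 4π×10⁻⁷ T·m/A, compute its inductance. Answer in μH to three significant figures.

L ≈ 9.74 μH

For a thin toroid, L = μ₀N²A/(2πR).
L = (4π×10⁻⁷)(211)²(1.520×10^-4) / (2π×0.139 m) = 9.737×10^-6 H.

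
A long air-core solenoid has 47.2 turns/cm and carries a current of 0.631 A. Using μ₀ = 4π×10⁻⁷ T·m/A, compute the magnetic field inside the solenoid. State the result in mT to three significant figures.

Inside a long solenoid, B = μ₀nI.
B = (4π×10⁻⁷)(4.720×10^3 m⁻¹)(0.631 A) = 3.743×10^-3 T.

B ≈ 3.74 mT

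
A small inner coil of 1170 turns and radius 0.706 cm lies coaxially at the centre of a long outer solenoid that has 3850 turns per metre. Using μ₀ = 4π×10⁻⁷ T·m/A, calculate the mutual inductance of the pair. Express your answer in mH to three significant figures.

M ≈ 0.886 mH

The outer solenoid produces a uniform field B₁ = μ₀n₁I₁ across the inner coil,
so the flux linkage is N₂Φ = N₂B₁A₂ = μ₀n₁N₂A₂·I₁, giving M = μ₀n₁N₂A₂.
A₂ = πr² = π(7.060×10^-3 m)² = 1.566×10^-4 m².
M = (4π×10⁻⁷)(3850)(1170)(1.566×10^-4) = 8.864×10^-4 H.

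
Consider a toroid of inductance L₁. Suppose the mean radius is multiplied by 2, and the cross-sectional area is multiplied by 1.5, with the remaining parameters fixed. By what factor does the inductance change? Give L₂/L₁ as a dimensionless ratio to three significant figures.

For a toroid, L ∝ μᵣN²A/R.
L₂/L₁ = (2)^-1 × (1.5) = 0.750.

L₂/L₁ = 0.750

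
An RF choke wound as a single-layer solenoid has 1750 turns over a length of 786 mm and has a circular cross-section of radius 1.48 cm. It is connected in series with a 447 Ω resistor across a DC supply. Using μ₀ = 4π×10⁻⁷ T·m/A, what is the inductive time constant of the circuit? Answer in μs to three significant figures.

τ ≈ 7.54 μs

A = πr² = π(1.480×10^-2 m)² = 6.881×10^-4 m².
L = μ₀N²A/ℓ = (4π×10⁻⁷)(1750)²(6.881×10^-4)/(0.786) = 3.369×10^-3 H.
τ = L/R = (3.369×10^-3)/(447) = 7.538×10^-6 s.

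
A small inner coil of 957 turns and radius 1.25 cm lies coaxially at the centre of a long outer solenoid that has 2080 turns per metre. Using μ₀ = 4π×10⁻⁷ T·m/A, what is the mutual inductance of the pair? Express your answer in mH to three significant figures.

M ≈ 1.23 mH

The outer solenoid produces a uniform field B₁ = μ₀n₁I₁ across the inner coil,
so the flux linkage is N₂Φ = N₂B₁A₂ = μ₀n₁N₂A₂·I₁, giving M = μ₀n₁N₂A₂.
A₂ = πr² = π(1.250×10^-2 m)² = 4.909×10^-4 m².
M = (4π×10⁻⁷)(2080)(957)(4.909×10^-4) = 1.228×10^-3 H.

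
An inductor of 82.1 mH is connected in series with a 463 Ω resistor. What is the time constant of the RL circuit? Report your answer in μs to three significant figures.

τ = L/R = (8.210×10^-2 H)/(463 Ω) = 1.773×10^-4 s.

τ ≈ 177 μs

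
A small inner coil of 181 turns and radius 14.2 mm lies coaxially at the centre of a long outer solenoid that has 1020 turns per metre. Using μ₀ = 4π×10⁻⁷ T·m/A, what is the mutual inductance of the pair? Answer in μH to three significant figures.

The outer solenoid produces a uniform field B₁ = μ₀n₁I₁ across the inner coil,
so the flux linkage is N₂Φ = N₂B₁A₂ = μ₀n₁N₂A₂·I₁, giving M = μ₀n₁N₂A₂.
A₂ = πr² = π(1.420×10^-2 m)² = 6.3347×10^-4 m².
M = (4π×10⁻⁷)(1020)(181)(6.3347×10^-4) = 1.470×10^-4 H.

M ≈ 147 μH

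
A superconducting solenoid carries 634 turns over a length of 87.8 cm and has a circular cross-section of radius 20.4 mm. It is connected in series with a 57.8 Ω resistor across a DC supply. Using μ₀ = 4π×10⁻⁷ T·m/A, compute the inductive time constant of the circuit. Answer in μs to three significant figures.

A = πr² = π(2.040×10^-2 m)² = 1.307×10^-3 m².
L = μ₀N²A/ℓ = (4π×10⁻⁷)(634)²(1.307×10^-3)/(0.878) = 7.521×10^-4 H.
τ = L/R = (7.521×10^-4)/(57.8) = 1.301×10^-5 s.

τ ≈ 13.0 μs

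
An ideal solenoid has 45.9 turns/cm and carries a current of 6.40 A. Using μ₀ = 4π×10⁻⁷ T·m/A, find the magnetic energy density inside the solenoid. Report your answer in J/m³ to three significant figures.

B = μ₀nI = (4π×10⁻⁷)(4.590×10^3)(6.40) = 3.691×10^-2 T.
u = B²/(2μ₀) = (3.691×10^-2)²/(2×4π×10⁻⁷) = 542.2 J/m³.

u ≈ 542 J/m³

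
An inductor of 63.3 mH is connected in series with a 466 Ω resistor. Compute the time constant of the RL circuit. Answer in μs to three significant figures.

τ = L/R = (6.330×10^-2 H)/(466 Ω) = 1.358×10^-4 s.

τ ≈ 136 μs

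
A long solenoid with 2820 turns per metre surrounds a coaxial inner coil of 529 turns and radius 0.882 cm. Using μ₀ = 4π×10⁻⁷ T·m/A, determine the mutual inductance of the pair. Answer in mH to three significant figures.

M ≈ 0.458 mH

The outer solenoid produces a uniform field B₁ = μ₀n₁I₁ across the inner coil,
so the flux linkage is N₂Φ = N₂B₁A₂ = μ₀n₁N₂A₂·I₁, giving M = μ₀n₁N₂A₂.
A₂ = πr² = π(8.820×10^-3 m)² = 2.444×10^-4 m².
M = (4π×10⁻⁷)(2820)(529)(2.444×10^-4) = 4.581×10^-4 H.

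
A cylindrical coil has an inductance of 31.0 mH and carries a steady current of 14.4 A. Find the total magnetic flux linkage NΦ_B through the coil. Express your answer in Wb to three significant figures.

NΦ_B ≈ 0.446 Wb

From L = NΦ_B/I, the flux linkage is NΦ_B = LI.
NΦ_B = (3.100×10^-2 H)(14.4 A) = 0.4464 Wb.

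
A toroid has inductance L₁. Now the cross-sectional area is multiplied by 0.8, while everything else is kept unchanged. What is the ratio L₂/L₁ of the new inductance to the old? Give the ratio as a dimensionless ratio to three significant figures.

For a toroid, L ∝ μᵣN²A/R.
L₂/L₁ = (0.8) = 0.800.

L₂/L₁ = 0.800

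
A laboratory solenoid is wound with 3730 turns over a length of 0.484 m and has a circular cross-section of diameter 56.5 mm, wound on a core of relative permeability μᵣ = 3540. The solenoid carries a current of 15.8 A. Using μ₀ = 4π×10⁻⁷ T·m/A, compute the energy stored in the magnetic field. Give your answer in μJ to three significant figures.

A = π(d/2)² = π(2.825×10^-2 m)² = 2.507×10^-3 m².
L = μ₀μᵣN²A/ℓ = (4π×10⁻⁷)(3540)(3730)²(2.507×10^-3)/(0.484) = 320.6 H.
U = ½LI² = ½(320.6)(15.8)² = 4.002×10^4 J.

U ≈ 40000000000 μJ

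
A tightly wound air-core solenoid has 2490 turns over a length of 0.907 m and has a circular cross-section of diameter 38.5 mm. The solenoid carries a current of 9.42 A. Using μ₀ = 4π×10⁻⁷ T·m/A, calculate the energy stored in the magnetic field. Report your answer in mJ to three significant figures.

A = π(d/2)² = π(1.925×10^-2 m)² = 1.164×10^-3 m².
L = μ₀N²A/ℓ = (4π×10⁻⁷)(2490)²(1.164×10^-3)/(0.907) = 1.000×10^-2 H.
U = ½LI² = ½(1.000×10^-2)(9.42)² = 0.4437 J.

U ≈ 444 mJ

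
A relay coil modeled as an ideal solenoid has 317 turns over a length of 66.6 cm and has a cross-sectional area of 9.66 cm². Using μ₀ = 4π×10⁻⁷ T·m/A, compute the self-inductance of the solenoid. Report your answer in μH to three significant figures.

A = 9.66 cm² = 9.660×10^-4 m².
For a long solenoid, L = μ₀N²A/ℓ.
L = (4π×10⁻⁷)(317)²(9.660×10^-4)/(0.666 m) = 1.832×10^-4 H.

L ≈ 183 μH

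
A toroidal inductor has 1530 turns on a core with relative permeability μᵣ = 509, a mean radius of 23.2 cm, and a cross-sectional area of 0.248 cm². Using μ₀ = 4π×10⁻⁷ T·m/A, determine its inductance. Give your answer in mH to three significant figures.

L ≈ 25.5 mH

For a thin toroid, L = μ₀μᵣN²A/(2πR).
L = (4π×10⁻⁷)(509)(1530)²(2.480×10^-5) / (2π×0.232 m) = 2.547×10^-2 H.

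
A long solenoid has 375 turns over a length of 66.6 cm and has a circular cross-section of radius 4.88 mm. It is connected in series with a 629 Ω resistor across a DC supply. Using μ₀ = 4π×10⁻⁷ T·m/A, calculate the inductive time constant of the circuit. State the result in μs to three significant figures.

τ ≈ 0.0316 μs

A = πr² = π(4.880×10^-3 m)² = 7.482×10^-5 m².
L = μ₀N²A/ℓ = (4π×10⁻⁷)(375)²(7.482×10^-5)/(0.666) = 1.985×10^-5 H.
τ = L/R = (1.985×10^-5)/(629) = 3.156×10^-8 s.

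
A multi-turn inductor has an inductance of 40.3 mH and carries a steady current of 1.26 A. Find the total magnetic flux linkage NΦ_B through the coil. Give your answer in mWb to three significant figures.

From L = NΦ_B/I, the flux linkage is NΦ_B = LI.
NΦ_B = (4.030×10^-2 H)(1.26 A) = 5.078×10^-2 Wb.

NΦ_B ≈ 50.8 mWb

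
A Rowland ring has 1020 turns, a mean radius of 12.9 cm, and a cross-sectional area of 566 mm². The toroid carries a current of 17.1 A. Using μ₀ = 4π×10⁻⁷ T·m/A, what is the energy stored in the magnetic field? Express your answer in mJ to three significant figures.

U ≈ 133 mJ

L = μ₀N²A/(2πR) = (4π×10⁻⁷)(1020)²(5.660×10^-4)/(2π×0.129) = 9.130×10^-4 H.
U = ½LI² = ½(9.130×10^-4)(17.1)² = 0.13348 J.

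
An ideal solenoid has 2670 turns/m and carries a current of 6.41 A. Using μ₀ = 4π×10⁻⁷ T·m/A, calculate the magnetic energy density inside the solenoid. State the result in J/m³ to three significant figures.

u ≈ 184 J/m³

B = μ₀nI = (4π×10⁻⁷)(2.670×10^3)(6.41) = 2.151×10^-2 T.
u = B²/(2μ₀) = (2.151×10^-2)²/(2×4π×10⁻⁷) = 184 J/m³.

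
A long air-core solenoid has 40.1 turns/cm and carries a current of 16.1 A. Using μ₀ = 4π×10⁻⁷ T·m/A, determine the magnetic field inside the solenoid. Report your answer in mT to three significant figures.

B ≈ 81.1 mT

Inside a long solenoid, B = μ₀nI.
B = (4π×10⁻⁷)(4.010×10^3 m⁻¹)(16.1 A) = 8.113×10^-2 T.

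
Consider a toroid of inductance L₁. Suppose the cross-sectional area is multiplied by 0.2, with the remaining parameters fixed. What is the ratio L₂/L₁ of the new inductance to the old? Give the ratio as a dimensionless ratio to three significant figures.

L₂/L₁ = 0.200

For a toroid, L ∝ μᵣN²A/R.
L₂/L₁ = (0.2) = 0.200.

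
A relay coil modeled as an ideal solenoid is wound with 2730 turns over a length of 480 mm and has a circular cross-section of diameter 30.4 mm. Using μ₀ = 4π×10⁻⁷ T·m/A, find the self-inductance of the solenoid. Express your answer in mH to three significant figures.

L ≈ 14.2 mH

A = π(d/2)² = π(1.520×10^-2 m)² = 7.258×10^-4 m².
For a long solenoid, L = μ₀N²A/ℓ.
L = (4π×10⁻⁷)(2730)²(7.258×10^-4)/(0.48 m) = 1.416×10^-2 H.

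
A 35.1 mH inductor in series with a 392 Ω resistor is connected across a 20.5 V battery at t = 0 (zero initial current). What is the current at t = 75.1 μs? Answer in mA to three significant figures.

τ = L/R = 3.510×10^-2/392 = 8.954×10^-5 s; final current I_∞ = ε/R = 20.5/392 = 5.230×10^-2 A.
I(t) = I_∞(1 − e^(−t/τ)) with t/τ = 0.839.
I = (5.230×10^-2)(1 − e^(−0.839)) = 2.969×10^-2 A.

I ≈ 29.7 mA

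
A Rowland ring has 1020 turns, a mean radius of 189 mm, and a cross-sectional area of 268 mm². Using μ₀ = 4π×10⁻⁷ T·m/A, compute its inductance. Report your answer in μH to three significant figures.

For a thin toroid, L = μ₀N²A/(2πR).
L = (4π×10⁻⁷)(1020)²(2.680×10^-4) / (2π×0.189 m) = 2.951×10^-4 H.

L ≈ 295 μH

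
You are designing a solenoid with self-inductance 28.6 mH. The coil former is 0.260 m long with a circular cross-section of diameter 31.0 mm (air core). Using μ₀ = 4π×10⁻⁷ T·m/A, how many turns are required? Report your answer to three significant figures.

A = π(d/2)² = π(1.550×10^-2 m)² = 7.548×10^-4 m².
From L = μ₀N²A/ℓ, N = √(Lℓ / (μ₀A)).
N = √[(2.860×10^-2)(0.26) / ((4π×10⁻⁷)×7.548×10^-4)] = √(7.840×10^6) ≈ 2800.0.

N ≈ 2800 turns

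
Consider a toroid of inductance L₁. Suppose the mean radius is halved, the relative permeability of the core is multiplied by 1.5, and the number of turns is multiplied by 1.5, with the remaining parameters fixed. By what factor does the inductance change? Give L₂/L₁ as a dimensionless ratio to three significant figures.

L₂/L₁ = 6.75

For a toroid, L ∝ μᵣN²A/R.
L₂/L₁ = (0.5)^-1 × (1.5) × (1.5)^2 = 6.75.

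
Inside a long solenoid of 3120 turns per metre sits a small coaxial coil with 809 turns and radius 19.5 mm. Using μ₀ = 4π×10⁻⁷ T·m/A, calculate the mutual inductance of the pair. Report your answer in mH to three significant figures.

The outer solenoid produces a uniform field B₁ = μ₀n₁I₁ across the inner coil,
so the flux linkage is N₂Φ = N₂B₁A₂ = μ₀n₁N₂A₂·I₁, giving M = μ₀n₁N₂A₂.
A₂ = πr² = π(1.950×10^-2 m)² = 1.1946×10^-3 m².
M = (4π×10⁻⁷)(3120)(809)(1.1946×10^-3) = 3.789×10^-3 H.

M ≈ 3.79 mH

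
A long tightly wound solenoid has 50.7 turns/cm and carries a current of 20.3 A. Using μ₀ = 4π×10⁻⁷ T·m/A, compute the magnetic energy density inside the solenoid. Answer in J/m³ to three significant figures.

B = μ₀nI = (4π×10⁻⁷)(5.070×10^3)(20.3) = 0.1293 T.
u = B²/(2μ₀) = (0.1293)²/(2×4π×10⁻⁷) = 6.656×10^3 J/m³.

u ≈ 6660 J/m³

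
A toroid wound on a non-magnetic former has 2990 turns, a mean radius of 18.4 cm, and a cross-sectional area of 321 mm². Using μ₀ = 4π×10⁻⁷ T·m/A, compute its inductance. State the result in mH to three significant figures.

For a thin toroid, L = μ₀N²A/(2πR).
L = (4π×10⁻⁷)(2990)²(3.210×10^-4) / (2π×0.184 m) = 3.119×10^-3 H.

L ≈ 3.12 mH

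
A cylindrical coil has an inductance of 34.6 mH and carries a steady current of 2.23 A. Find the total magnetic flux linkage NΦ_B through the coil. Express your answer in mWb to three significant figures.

From L = NΦ_B/I, the flux linkage is NΦ_B = LI.
NΦ_B = (3.460×10^-2 H)(2.23 A) = 7.716×10^-2 Wb.

NΦ_B ≈ 77.2 mWb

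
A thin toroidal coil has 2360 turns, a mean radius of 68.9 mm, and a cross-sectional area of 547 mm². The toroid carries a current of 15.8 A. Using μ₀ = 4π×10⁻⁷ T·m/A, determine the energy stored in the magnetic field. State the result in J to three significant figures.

L = μ₀N²A/(2πR) = (4π×10⁻⁷)(2360)²(5.470×10^-4)/(2π×6.890×10^-2) = 8.843×10^-3 H.
U = ½LI² = ½(8.843×10^-3)(15.8)² = 1.104 J.

U ≈ 1.10 J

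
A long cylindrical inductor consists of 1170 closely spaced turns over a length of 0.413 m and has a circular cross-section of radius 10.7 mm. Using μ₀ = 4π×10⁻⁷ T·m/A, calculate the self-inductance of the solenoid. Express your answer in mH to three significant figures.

A = πr² = π(1.070×10^-2 m)² = 3.597×10^-4 m².
For a long solenoid, L = μ₀N²A/ℓ.
L = (4π×10⁻⁷)(1170)²(3.597×10^-4)/(0.413 m) = 1.498×10^-3 H.

L ≈ 1.50 mH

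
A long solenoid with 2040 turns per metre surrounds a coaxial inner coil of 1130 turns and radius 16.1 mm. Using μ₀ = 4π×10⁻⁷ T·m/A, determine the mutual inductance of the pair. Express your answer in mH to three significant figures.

The outer solenoid produces a uniform field B₁ = μ₀n₁I₁ across the inner coil,
so the flux linkage is N₂Φ = N₂B₁A₂ = μ₀n₁N₂A₂·I₁, giving M = μ₀n₁N₂A₂.
A₂ = πr² = π(1.610×10^-2 m)² = 8.143×10^-4 m².
M = (4π×10⁻⁷)(2040)(1130)(8.143×10^-4) = 2.359×10^-3 H.

M ≈ 2.36 mH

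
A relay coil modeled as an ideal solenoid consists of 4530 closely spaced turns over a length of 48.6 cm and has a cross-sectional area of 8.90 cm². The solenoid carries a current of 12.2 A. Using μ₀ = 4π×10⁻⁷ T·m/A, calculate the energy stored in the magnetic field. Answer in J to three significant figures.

A = 8.90 cm² = 8.900×10^-4 m².
L = μ₀N²A/ℓ = (4π×10⁻⁷)(4530)²(8.900×10^-4)/(0.486) = 4.722×10^-2 H.
U = ½LI² = ½(4.722×10^-2)(12.2)² = 3.514 J.

U ≈ 3.51 J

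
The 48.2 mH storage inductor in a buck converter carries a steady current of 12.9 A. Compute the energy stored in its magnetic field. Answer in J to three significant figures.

U ≈ 4.01 J

Stored magnetic energy: U = ½LI².
U = ½(4.820×10^-2 H)(12.9 A)² = 4.01 J.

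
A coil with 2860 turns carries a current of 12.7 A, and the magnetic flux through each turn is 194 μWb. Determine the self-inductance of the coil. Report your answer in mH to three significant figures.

L ≈ 43.7 mH

Self-inductance is defined by L = NΦ_B/I (flux linkage over current).
L = (2860)(1.940×10^-4 Wb)/(12.7 A) = 4.369×10^-2 H.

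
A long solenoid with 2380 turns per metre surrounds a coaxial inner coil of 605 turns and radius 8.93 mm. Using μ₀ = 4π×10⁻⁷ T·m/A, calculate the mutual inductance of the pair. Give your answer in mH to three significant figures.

The outer solenoid produces a uniform field B₁ = μ₀n₁I₁ across the inner coil,
so the flux linkage is N₂Φ = N₂B₁A₂ = μ₀n₁N₂A₂·I₁, giving M = μ₀n₁N₂A₂.
A₂ = πr² = π(8.930×10^-3 m)² = 2.505×10^-4 m².
M = (4π×10⁻⁷)(2380)(605)(2.505×10^-4) = 4.533×10^-4 H.

M ≈ 0.453 mH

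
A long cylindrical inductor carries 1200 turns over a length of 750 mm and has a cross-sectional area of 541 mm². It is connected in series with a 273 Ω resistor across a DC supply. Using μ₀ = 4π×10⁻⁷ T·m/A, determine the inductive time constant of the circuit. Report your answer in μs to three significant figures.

A = 541 mm² = 5.410×10^-4 m².
L = μ₀N²A/ℓ = (4π×10⁻⁷)(1200)²(5.410×10^-4)/(0.75) = 1.305×10^-3 H.
τ = L/R = (1.305×10^-3)/(273) = 4.781×10^-6 s.

τ ≈ 4.78 μs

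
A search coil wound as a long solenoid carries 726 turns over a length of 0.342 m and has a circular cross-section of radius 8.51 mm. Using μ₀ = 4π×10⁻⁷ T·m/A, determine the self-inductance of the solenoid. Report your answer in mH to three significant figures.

L ≈ 0.441 mH

A = πr² = π(8.510×10^-3 m)² = 2.275×10^-4 m².
For a long solenoid, L = μ₀N²A/ℓ.
L = (4π×10⁻⁷)(726)²(2.275×10^-4)/(0.342 m) = 4.406×10^-4 H.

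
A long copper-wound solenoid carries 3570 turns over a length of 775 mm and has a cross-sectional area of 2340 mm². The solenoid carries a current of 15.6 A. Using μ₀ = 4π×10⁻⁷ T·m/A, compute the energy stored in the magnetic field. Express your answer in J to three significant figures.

U ≈ 5.88 J

A = 2340 mm² = 2.340×10^-3 m².
L = μ₀N²A/ℓ = (4π×10⁻⁷)(3570)²(2.340×10^-3)/(0.775) = 4.836×10^-2 H.
U = ½LI² = ½(4.836×10^-2)(15.6)² = 5.884 J.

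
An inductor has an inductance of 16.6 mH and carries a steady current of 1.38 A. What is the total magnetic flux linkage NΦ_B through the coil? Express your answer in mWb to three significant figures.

From L = NΦ_B/I, the flux linkage is NΦ_B = LI.
NΦ_B = (1.660×10^-2 H)(1.38 A) = 2.291×10^-2 Wb.

NΦ_B ≈ 22.9 mWb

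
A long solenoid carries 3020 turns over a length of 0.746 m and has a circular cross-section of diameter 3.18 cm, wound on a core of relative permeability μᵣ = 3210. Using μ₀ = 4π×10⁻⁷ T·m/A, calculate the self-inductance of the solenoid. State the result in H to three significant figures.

L ≈ 39.2 H

A = π(d/2)² = π(1.590×10^-2 m)² = 7.942×10^-4 m².
For a long solenoid, L = μ₀μᵣN²A/ℓ.
L = (4π×10⁻⁷)(3210)(3020)²(7.942×10^-4)/(0.746 m) = 39.17 H.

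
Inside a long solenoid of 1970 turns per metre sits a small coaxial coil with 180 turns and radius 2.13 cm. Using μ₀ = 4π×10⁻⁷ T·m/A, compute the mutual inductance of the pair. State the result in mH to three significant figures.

M ≈ 0.635 mH

The outer solenoid produces a uniform field B₁ = μ₀n₁I₁ across the inner coil,
so the flux linkage is N₂Φ = N₂B₁A₂ = μ₀n₁N₂A₂·I₁, giving M = μ₀n₁N₂A₂.
A₂ = πr² = π(2.130×10^-2 m)² = 1.425×10^-3 m².
M = (4π×10⁻⁷)(1970)(180)(1.425×10^-3) = 6.351×10^-4 H.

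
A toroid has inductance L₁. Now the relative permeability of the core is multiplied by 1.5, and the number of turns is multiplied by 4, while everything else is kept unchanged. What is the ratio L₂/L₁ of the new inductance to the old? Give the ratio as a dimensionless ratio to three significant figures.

For a toroid, L ∝ μᵣN²A/R.
L₂/L₁ = (1.5) × (4)^2 = 24.0.

L₂/L₁ = 24.0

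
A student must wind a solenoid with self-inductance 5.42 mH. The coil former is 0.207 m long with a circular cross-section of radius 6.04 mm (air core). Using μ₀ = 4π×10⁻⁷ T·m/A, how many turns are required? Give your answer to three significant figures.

N ≈ 2790 turns

A = πr² = π(6.040×10^-3 m)² = 1.146×10^-4 m².
From L = μ₀N²A/ℓ, N = √(Lℓ / (μ₀A)).
N = √[(5.420×10^-3)(0.207) / ((4π×10⁻⁷)×1.146×10^-4)] = √(7.790×10^6) ≈ 2791.1.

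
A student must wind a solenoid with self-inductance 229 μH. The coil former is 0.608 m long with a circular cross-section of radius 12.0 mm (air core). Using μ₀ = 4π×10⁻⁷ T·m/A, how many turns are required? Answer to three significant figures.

A = πr² = π(1.200×10^-2 m)² = 4.524×10^-4 m².
From L = μ₀N²A/ℓ, N = √(Lℓ / (μ₀A)).
N = √[(2.290×10^-4)(0.608) / ((4π×10⁻⁷)×4.524×10^-4)] = √(2.449×10^5) ≈ 494.9.

N ≈ 495 turns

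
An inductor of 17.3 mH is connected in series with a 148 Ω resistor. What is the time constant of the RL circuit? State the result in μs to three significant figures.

τ = L/R = (1.730×10^-2 H)/(148 Ω) = 1.169×10^-4 s.

τ ≈ 117 μs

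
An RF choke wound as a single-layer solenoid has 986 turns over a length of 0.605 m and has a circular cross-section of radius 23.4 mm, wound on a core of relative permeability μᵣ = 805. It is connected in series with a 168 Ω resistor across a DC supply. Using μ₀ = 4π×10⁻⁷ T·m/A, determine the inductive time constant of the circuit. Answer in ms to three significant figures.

τ ≈ 16.6 ms

A = πr² = π(2.340×10^-2 m)² = 1.720×10^-3 m².
L = μ₀μᵣN²A/ℓ = (4π×10⁻⁷)(805)(986)²(1.720×10^-3)/(0.605) = 2.796 H.
τ = L/R = (2.796)/(168) = 1.664×10^-2 s.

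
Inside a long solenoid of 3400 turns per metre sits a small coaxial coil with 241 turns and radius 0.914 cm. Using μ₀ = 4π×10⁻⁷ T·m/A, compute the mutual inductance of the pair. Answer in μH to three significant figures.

M ≈ 270 μH

The outer solenoid produces a uniform field B₁ = μ₀n₁I₁ across the inner coil,
so the flux linkage is N₂Φ = N₂B₁A₂ = μ₀n₁N₂A₂·I₁, giving M = μ₀n₁N₂A₂.
A₂ = πr² = π(9.140×10^-3 m)² = 2.624×10^-4 m².
M = (4π×10⁻⁷)(3400)(241)(2.624×10^-4) = 2.702×10^-4 H.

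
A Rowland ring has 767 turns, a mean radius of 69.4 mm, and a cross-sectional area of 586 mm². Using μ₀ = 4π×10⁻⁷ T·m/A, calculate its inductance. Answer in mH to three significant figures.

For a thin toroid, L = μ₀N²A/(2πR).
L = (4π×10⁻⁷)(767)²(5.860×10^-4) / (2π×6.940×10^-2 m) = 9.9348×10^-4 H.

L ≈ 0.993 mH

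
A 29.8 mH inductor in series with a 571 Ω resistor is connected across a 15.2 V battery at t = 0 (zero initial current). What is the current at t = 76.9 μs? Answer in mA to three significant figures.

I ≈ 20.5 mA

τ = L/R = 2.980×10^-2/571 = 5.219×10^-5 s; final current I_∞ = ε/R = 15.2/571 = 2.662×10^-2 A.
I(t) = I_∞(1 − e^(−t/τ)) with t/τ = 1.473.
I = (2.662×10^-2)(1 − e^(−1.473)) = 2.052×10^-2 A.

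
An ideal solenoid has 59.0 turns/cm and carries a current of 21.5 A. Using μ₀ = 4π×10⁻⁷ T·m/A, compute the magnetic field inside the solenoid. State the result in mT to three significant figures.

B ≈ 159 mT

Inside a long solenoid, B = μ₀nI.
B = (4π×10⁻⁷)(5.900×10^3 m⁻¹)(21.5 A) = 0.1594 T.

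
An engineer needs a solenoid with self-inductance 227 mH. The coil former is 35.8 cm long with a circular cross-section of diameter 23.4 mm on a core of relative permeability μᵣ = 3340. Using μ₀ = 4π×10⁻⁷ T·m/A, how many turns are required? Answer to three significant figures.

A = π(d/2)² = π(1.170×10^-2 m)² = 4.301×10^-4 m².
From L = μ₀μᵣN²A/ℓ, N = √(Lℓ / (μ₀μᵣA)).
N = √[(0.227)(0.358) / ((4π×10⁻⁷)(3340)×4.301×10^-4)] = √(4.502×10^4) ≈ 212.2.

N ≈ 212 turns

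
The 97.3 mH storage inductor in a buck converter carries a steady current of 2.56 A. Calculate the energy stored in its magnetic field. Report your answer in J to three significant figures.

Stored magnetic energy: U = ½LI².
U = ½(9.730×10^-2 H)(2.56 A)² = 0.3188 J.

U ≈ 0.319 J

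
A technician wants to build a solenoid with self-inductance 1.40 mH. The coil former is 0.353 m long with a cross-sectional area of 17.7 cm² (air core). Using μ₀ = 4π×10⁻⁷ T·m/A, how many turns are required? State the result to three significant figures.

A = 17.7 cm² = 1.770×10^-3 m².
From L = μ₀N²A/ℓ, N = √(Lℓ / (μ₀A)).
N = √[(1.400×10^-3)(0.353) / ((4π×10⁻⁷)×1.770×10^-3)] = √(2.222×10^5) ≈ 471.4.

N ≈ 471 turns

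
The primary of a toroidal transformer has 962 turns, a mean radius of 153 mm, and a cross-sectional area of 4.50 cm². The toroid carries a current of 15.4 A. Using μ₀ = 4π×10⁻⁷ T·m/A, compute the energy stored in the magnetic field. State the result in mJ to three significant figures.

L = μ₀N²A/(2πR) = (4π×10⁻⁷)(962)²(4.500×10^-4)/(2π×0.153) = 5.444×10^-4 H.
U = ½LI² = ½(5.444×10^-4)(15.4)² = 6.455×10^-2 J.

U ≈ 64.6 mJ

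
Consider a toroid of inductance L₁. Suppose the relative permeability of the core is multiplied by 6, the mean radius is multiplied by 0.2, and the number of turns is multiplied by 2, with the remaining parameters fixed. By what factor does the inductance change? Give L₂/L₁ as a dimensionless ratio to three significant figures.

L₂/L₁ = 120

For a toroid, L ∝ μᵣN²A/R.
L₂/L₁ = (6) × (0.2)^-1 × (2)^2 = 120.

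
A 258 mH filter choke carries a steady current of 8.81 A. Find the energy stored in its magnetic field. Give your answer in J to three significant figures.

Stored magnetic energy: U = ½LI².
U = ½(0.258 H)(8.81 A)² = 10.01 J.

U ≈ 10.0 J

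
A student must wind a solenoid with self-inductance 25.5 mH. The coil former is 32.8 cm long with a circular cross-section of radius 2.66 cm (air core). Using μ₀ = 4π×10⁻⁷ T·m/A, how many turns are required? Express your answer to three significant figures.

N ≈ 1730 turns

A = πr² = π(2.660×10^-2 m)² = 2.223×10^-3 m².
From L = μ₀N²A/ℓ, N = √(Lℓ / (μ₀A)).
N = √[(2.550×10^-2)(0.328) / ((4π×10⁻⁷)×2.223×10^-3)] = √(2.994×10^6) ≈ 1730.4.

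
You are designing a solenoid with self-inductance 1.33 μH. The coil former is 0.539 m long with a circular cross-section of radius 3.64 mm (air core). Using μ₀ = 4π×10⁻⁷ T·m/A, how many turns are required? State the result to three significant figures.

A = πr² = π(3.640×10^-3 m)² = 4.162×10^-5 m².
From L = μ₀N²A/ℓ, N = √(Lℓ / (μ₀A)).
N = √[(1.330×10^-6)(0.539) / ((4π×10⁻⁷)×4.162×10^-5)] = √(1.370×10^4) ≈ 117.1.

N ≈ 117 turns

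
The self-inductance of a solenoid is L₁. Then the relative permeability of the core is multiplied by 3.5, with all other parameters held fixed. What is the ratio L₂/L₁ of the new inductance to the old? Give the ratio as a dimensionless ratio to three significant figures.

For a solenoid, L ∝ μᵣN²A/ℓ.
L₂/L₁ = (3.5) = 3.50.

L₂/L₁ = 3.50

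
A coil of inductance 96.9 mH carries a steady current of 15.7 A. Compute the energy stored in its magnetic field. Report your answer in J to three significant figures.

Stored magnetic energy: U = ½LI².
U = ½(9.690×10^-2 H)(15.7 A)² = 11.94 J.

U ≈ 11.9 J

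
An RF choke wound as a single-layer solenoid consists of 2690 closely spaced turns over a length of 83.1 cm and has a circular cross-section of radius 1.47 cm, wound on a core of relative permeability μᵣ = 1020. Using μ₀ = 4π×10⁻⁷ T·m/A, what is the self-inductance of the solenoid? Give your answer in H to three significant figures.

A = πr² = π(1.470×10^-2 m)² = 6.789×10^-4 m².
For a long solenoid, L = μ₀μᵣN²A/ℓ.
L = (4π×10⁻⁷)(1020)(2690)²(6.789×10^-4)/(0.831 m) = 7.577 H.

L ≈ 7.58 H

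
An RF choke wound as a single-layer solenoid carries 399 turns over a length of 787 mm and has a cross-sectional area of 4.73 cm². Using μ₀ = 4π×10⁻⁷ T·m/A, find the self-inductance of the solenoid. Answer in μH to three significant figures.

L ≈ 120 μH

A = 4.73 cm² = 4.730×10^-4 m².
For a long solenoid, L = μ₀N²A/ℓ.
L = (4π×10⁻⁷)(399)²(4.730×10^-4)/(0.787 m) = 1.202×10^-4 H.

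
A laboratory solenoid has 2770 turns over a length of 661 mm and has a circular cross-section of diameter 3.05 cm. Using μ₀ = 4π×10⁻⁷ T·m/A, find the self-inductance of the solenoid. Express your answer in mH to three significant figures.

A = π(d/2)² = π(1.525×10^-2 m)² = 7.306×10^-4 m².
For a long solenoid, L = μ₀N²A/ℓ.
L = (4π×10⁻⁷)(2770)²(7.306×10^-4)/(0.661 m) = 1.066×10^-2 H.

L ≈ 10.7 mH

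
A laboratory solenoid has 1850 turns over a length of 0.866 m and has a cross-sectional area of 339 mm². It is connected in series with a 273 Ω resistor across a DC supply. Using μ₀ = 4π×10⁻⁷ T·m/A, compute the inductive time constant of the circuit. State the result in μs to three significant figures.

A = 339 mm² = 3.390×10^-4 m².
L = μ₀N²A/ℓ = (4π×10⁻⁷)(1850)²(3.390×10^-4)/(0.866) = 1.684×10^-3 H.
τ = L/R = (1.684×10^-3)/(273) = 6.167×10^-6 s.

τ ≈ 6.17 μs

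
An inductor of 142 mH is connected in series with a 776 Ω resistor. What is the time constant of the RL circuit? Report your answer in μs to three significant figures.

τ = L/R = (0.142 H)/(776 Ω) = 1.830×10^-4 s.

τ ≈ 183 μs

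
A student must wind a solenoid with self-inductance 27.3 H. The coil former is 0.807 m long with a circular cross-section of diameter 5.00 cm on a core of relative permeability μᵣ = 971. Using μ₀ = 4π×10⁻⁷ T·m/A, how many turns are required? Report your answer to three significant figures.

A = π(d/2)² = π(2.500×10^-2 m)² = 1.963×10^-3 m².
From L = μ₀μᵣN²A/ℓ, N = √(Lℓ / (μ₀μᵣA)).
N = √[(27.3)(0.807) / ((4π×10⁻⁷)(971)×1.963×10^-3)] = √(9.196×10^6) ≈ 3032.4.

N ≈ 3030 turns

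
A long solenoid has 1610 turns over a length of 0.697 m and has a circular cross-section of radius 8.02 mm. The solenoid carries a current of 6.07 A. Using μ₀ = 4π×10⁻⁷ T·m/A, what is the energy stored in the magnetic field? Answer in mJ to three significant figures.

A = πr² = π(8.020×10^-3 m)² = 2.021×10^-4 m².
L = μ₀N²A/ℓ = (4π×10⁻⁷)(1610)²(2.021×10^-4)/(0.697) = 9.443×10^-4 H.
U = ½LI² = ½(9.443×10^-4)(6.07)² = 1.740×10^-2 J.

U ≈ 17.4 mJ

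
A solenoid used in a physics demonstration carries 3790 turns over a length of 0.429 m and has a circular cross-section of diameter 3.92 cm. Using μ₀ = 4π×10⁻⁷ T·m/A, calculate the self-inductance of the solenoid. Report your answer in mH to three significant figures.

L ≈ 50.8 mH

A = π(d/2)² = π(1.960×10^-2 m)² = 1.207×10^-3 m².
For a long solenoid, L = μ₀N²A/ℓ.
L = (4π×10⁻⁷)(3790)²(1.207×10^-3)/(0.429 m) = 5.078×10^-2 H.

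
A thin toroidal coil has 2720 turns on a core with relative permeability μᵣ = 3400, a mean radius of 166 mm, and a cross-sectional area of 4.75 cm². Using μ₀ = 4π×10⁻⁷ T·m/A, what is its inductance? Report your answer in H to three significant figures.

For a thin toroid, L = μ₀μᵣN²A/(2πR).
L = (4π×10⁻⁷)(3400)(2720)²(4.750×10^-4) / (2π×0.166 m) = 14.4 H.

L ≈ 14.4 H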